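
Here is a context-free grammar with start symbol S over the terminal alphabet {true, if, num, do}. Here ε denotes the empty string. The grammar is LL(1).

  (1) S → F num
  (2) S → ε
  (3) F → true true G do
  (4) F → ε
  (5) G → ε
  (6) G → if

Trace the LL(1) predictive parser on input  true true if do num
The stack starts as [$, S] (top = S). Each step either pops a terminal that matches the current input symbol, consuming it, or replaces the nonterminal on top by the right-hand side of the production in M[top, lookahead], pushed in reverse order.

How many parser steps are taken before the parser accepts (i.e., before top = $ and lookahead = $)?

step 1: stack=$ S  input=true true if do num $  — expand S → F num
step 2: stack=$ num F  input=true true if do num $  — expand F → true true G do
step 3: stack=$ num do G true true  input=true true if do num $  — match true
step 4: stack=$ num do G true  input=true if do num $  — match true
step 5: stack=$ num do G  input=if do num $  — expand G → if
step 6: stack=$ num do if  input=if do num $  — match if
step 7: stack=$ num do  input=do num $  — match do
step 8: stack=$ num  input=num $  — match num
Accept reached after 8 steps.

8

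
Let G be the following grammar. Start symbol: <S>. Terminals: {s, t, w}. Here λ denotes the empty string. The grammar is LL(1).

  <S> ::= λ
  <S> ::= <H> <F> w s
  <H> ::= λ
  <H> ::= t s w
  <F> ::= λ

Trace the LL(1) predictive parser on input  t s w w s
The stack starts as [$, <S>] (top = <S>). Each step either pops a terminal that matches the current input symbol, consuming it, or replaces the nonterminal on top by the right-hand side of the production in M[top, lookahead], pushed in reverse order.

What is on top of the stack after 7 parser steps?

s

     Stack            Input        Action
  1  $ <S>            t s w w s $  expand <S> ::= <H> <F> w s
  2  $ s w <F> <H>    t s w w s $  expand <H> ::= t s w
  3  $ s w <F> w s t  t s w w s $  match t
  4  $ s w <F> w s    s w w s $    match s
  5  $ s w <F> w      w w s $      match w
  6  $ s w <F>        w s $        expand <F> ::= λ
  7  $ s w            w s $        match w
Stack after step 7: $ s (top = s).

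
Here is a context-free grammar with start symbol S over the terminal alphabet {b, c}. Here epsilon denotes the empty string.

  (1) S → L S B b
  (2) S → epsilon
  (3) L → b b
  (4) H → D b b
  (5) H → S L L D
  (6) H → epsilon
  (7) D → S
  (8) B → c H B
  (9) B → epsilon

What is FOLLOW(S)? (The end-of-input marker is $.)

{$, b, c}

FIRST(L) = {b}
FIRST(B) = {epsilon, c}
FIRST(S) = {epsilon, b}  (via L S B b)
FIRST(D) = {epsilon, b}  (via S)
FIRST(H) = {epsilon, b}  (via D b b, S L L D)
FOLLOW(S) includes $ since S is the start symbol.
FOLLOW(B): in S→L S B b, B is followed by b with FIRST {b}; in B→c H B, the suffix after B is empty (adds nothing new). Thus FOLLOW(B) = {b}.
FOLLOW(H): in B→c H B, H is followed by B with FIRST {epsilon, c}; in B→c H B, the suffix after H is nullable, so FOLLOW(H) ⊇ FOLLOW(B) = {b}. Thus FOLLOW(H) = {b, c}.
FOLLOW(L): in S→L S B b, L is followed by S B b with FIRST {b, c}; in H→S L L D (occurrence 1), L is followed by L D with FIRST {b}; in H→S L L D (occurrence 2), L is followed by D with FIRST {epsilon, b}; in H→S L L D (occurrence 2), the suffix after L is nullable, so FOLLOW(L) ⊇ FOLLOW(H) = {b, c}. Thus FOLLOW(L) = {b, c}.
FOLLOW(D): in H→D b b, D is followed by b b with FIRST {b}; in H→S L L D, the suffix after D is empty, so FOLLOW(D) ⊇ FOLLOW(H) = {b, c}. Thus FOLLOW(D) = {b, c}.
FOLLOW(S): in S→L S B b, S is followed by B b with FIRST {b, c}; in H→S L L D, S is followed by L L D with FIRST {b}; in D→S, the suffix after S is empty, so FOLLOW(S) ⊇ FOLLOW(D) = {b, c}. Thus FOLLOW(S) = {$, b, c}.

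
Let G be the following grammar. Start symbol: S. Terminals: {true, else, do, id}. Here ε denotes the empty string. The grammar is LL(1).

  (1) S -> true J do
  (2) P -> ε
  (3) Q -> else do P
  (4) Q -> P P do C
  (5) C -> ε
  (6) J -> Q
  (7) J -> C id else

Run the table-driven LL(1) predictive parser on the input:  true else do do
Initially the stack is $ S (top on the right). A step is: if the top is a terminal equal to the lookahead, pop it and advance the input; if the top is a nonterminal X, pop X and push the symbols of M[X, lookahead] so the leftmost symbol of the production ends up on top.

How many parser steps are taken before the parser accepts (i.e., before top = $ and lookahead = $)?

     Stack           Input              Action
  1  $ S             true else do do $  expand S -> true J do
  2  $ do J true     true else do do $  match true
  3  $ do J          else do do $       expand J -> Q
  4  $ do Q          else do do $       expand Q -> else do P
  5  $ do P do else  else do do $       match else
  6  $ do P do       do do $            match do
  7  $ do P          do $               expand P -> ε
  8  $ do            do $               match do
Accept reached after 8 steps.

8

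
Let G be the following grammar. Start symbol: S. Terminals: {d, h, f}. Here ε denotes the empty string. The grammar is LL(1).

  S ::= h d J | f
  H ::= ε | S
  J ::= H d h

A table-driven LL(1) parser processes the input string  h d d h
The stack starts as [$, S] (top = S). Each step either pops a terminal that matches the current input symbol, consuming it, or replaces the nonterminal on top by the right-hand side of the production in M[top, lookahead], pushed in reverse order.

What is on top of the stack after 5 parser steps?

     Stack    Input      Action
  1  $ S      h d d h $  expand S ::= h d J
  2  $ J d h  h d d h $  match h
  3  $ J d    d d h $    match d
  4  $ J      d h $      expand J ::= H d h
  5  $ h d H  d h $      expand H ::= ε
Stack after step 5: $ h d (top = d).

d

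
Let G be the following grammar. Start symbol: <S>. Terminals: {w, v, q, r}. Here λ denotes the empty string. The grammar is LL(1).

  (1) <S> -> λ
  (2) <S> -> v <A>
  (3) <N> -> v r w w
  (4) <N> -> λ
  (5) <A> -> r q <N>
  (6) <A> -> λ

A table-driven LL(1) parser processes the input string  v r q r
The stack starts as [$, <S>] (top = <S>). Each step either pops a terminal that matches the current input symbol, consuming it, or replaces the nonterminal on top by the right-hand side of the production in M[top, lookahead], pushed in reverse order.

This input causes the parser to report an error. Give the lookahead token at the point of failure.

     Stack      Input      Action
  1  $ <S>      v r q r $  expand <S> -> v <A>
  2  $ <A> v    v r q r $  match v
  3  $ <A>      r q r $    expand <A> -> r q <N>
  4  $ <N> q r  r q r $    match r
  5  $ <N> q    q r $      match q
  6  $ <N>      r $        error: M[<N>, r] is empty

r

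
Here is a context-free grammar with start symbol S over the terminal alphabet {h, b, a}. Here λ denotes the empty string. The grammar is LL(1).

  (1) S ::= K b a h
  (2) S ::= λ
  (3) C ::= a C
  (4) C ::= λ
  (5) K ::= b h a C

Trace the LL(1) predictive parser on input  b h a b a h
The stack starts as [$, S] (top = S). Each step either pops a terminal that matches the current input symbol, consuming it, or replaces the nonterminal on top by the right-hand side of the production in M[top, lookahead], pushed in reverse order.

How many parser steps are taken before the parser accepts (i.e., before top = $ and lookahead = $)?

9

     Stack            Input          Action
  1  $ S              b h a b a h $  expand S ::= K b a h
  2  $ h a b K        b h a b a h $  expand K ::= b h a C
  3  $ h a b C a h b  b h a b a h $  match b
  4  $ h a b C a h    h a b a h $    match h
  5  $ h a b C a      a b a h $      match a
  6  $ h a b C        b a h $        expand C ::= λ
  7  $ h a b          b a h $        match b
  8  $ h a            a h $          match a
  9  $ h              h $            match h
Accept reached after 9 steps.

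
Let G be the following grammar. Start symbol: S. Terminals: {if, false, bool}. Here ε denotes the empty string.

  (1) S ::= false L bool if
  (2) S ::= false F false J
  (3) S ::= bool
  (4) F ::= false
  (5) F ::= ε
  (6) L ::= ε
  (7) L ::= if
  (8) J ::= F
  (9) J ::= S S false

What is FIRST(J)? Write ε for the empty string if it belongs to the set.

{ε, bool, false}

FIRST(S): from S::=false L bool if we get {false}; from S::=false F false J we get {false}; from S::=bool we get {bool}. So FIRST(S) = {bool, false}.
FIRST(F): from F::=false we get {false}; from F::=ε we get {ε}. So FIRST(F) = {ε, false}.
FIRST(L): from L::=ε we get {ε}; from L::=if we get {if}. So FIRST(L) = {ε, if}.
FIRST(J): from J::=F we get {ε, false}; from J::=S S false we get {bool, false}. So FIRST(J) = {ε, bool, false}.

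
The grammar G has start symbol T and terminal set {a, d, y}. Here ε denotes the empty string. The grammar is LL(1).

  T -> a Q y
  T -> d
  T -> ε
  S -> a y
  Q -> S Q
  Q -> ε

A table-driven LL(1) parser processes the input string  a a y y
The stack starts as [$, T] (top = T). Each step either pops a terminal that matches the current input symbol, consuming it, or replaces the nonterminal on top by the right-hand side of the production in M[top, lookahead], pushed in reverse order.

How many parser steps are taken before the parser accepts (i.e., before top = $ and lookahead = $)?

     Stack      Input      Action
  1  $ T        a a y y $  expand T -> a Q y
  2  $ y Q a    a a y y $  match a
  3  $ y Q      a y y $    expand Q -> S Q
  4  $ y Q S    a y y $    expand S -> a y
  5  $ y Q y a  a y y $    match a
  6  $ y Q y    y y $      match y
  7  $ y Q      y $        expand Q -> ε
  8  $ y        y $        match y
Accept reached after 8 steps.

8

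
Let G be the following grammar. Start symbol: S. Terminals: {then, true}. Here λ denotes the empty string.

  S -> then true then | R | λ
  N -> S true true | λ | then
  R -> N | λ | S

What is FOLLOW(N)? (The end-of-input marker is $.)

FIRST(S): from S->then true then we get {then}; from S->R we get {λ, then, true}; from S->λ we get {λ}. So FIRST(S) = {λ, then, true}.
FIRST(N): from N->S true true we get {then, true}; from N->λ we get {λ}; from N->then we get {then}. So FIRST(N) = {λ, then, true}.
FIRST(R): from R->N we get {λ, then, true}; from R->λ we get {λ}; from R->S we get {λ, then, true}. So FIRST(R) = {λ, then, true}.
FOLLOW(S) includes $ since S is the start symbol.
FOLLOW(S): in N->S true true, S is followed by true true with FIRST {true}; in R->S, the suffix after S is empty, so FOLLOW(S) ⊇ FOLLOW(R) = {$, true}. Thus FOLLOW(S) = {$, true}.
FOLLOW(R): in S->R, the suffix after R is empty, so FOLLOW(R) ⊇ FOLLOW(S) = {$, true}. Thus FOLLOW(R) = {$, true}.
FOLLOW(N): in R->N, the suffix after N is empty, so FOLLOW(N) ⊇ FOLLOW(R) = {$, true}. Thus FOLLOW(N) = {$, true}.

{$, true}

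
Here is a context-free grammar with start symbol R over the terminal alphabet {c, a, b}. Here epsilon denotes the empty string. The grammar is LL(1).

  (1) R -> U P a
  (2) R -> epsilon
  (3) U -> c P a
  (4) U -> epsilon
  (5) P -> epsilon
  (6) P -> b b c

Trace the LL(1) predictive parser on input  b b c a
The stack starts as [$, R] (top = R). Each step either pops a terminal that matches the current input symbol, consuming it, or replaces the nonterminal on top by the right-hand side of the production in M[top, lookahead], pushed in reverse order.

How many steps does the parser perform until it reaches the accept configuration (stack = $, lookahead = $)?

7

step 1: stack=$ R  input=b b c a $  — expand R -> U P a
step 2: stack=$ a P U  input=b b c a $  — expand U -> epsilon
step 3: stack=$ a P  input=b b c a $  — expand P -> b b c
step 4: stack=$ a c b b  input=b b c a $  — match b
step 5: stack=$ a c b  input=b c a $  — match b
step 6: stack=$ a c  input=c a $  — match c
step 7: stack=$ a  input=a $  — match a
Accept reached after 7 steps.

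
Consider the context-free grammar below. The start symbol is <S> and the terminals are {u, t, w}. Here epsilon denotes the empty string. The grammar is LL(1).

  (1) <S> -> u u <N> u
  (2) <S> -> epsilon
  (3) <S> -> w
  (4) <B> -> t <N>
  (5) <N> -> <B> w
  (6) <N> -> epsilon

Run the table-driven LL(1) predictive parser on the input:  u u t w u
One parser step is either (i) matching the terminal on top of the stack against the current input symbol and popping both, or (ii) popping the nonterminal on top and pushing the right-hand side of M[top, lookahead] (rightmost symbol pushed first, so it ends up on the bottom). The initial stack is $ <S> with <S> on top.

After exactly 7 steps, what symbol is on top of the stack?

w

step 1: stack=$ <S>  input=u u t w u $  — expand <S> -> u u <N> u
step 2: stack=$ u <N> u u  input=u u t w u $  — match u
step 3: stack=$ u <N> u  input=u t w u $  — match u
step 4: stack=$ u <N>  input=t w u $  — expand <N> -> <B> w
step 5: stack=$ u w <B>  input=t w u $  — expand <B> -> t <N>
step 6: stack=$ u w <N> t  input=t w u $  — match t
step 7: stack=$ u w <N>  input=w u $  — expand <N> -> epsilon
Stack after step 7: $ u w (top = w).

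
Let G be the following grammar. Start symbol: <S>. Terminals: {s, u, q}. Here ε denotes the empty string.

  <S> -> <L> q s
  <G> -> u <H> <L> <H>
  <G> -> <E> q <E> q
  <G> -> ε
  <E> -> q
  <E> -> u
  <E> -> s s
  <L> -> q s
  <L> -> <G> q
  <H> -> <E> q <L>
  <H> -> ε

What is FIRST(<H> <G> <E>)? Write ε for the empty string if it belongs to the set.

{q, s, u}

FIRST(<E>) = {q, s, u}
FIRST(<G>) = {ε, q, s, u}  (via <E> q <E> q)
FIRST(<H>) = {ε, q, s, u}  (via <E> q <L>)
FIRST(<L>) = {q, s, u}  (via <G> q)
FIRST(<S>) = {q, s, u}  (via <L> q s)
FIRST(<H> <G> <E>): take FIRST of each symbol in turn, carrying on past any symbol whose FIRST contains ε; result {q, s, u}.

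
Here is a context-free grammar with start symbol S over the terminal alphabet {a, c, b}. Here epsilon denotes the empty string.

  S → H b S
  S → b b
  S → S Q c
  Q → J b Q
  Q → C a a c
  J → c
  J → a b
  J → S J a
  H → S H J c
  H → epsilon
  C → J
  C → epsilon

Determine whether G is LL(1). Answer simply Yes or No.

No

FIRST(S) = {b}
FIRST(Q) = {a, b, c}
FIRST(J) = {a, b, c}
FIRST(H) = {epsilon, b}
FIRST(C) = {epsilon, a, b, c}
FOLLOW(S) = {$, a, b, c}
FOLLOW(Q) = {c}
FOLLOW(J) = {a, b, c}
FOLLOW(H) = {a, b, c}
FOLLOW(C) = {a}
Cell M[C, a] receives both C → J and C → epsilon — the grammar is not LL(1).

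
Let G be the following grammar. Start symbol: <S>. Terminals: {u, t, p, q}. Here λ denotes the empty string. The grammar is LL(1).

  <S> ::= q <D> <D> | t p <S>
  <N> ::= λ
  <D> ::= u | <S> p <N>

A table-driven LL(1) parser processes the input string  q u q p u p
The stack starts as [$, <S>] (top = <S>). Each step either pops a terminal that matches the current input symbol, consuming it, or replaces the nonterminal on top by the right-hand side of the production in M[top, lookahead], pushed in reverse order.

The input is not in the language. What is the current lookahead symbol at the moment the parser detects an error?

p

     Stack              Input          Action
  1  $ <S>              q u q p u p $  expand <S> ::= q <D> <D>
  2  $ <D> <D> q        q u q p u p $  match q
  3  $ <D> <D>          u q p u p $    expand <D> ::= u
  4  $ <D> u            u q p u p $    match u
  5  $ <D>              q p u p $      expand <D> ::= <S> p <N>
  6  $ <N> p <S>        q p u p $      expand <S> ::= q <D> <D>
  7  $ <N> p <D> <D> q  q p u p $      match q
  8  $ <N> p <D> <D>    p u p $        error: M[<D>, p] is empty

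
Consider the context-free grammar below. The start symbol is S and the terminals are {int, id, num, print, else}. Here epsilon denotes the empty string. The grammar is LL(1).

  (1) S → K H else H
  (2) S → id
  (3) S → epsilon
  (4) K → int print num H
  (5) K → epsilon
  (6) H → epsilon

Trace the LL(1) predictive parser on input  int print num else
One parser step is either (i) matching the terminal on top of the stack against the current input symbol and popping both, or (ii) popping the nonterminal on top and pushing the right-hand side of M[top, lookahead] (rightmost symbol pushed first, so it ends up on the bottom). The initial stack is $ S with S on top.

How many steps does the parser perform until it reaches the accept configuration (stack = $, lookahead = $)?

9

     Stack                       Input                 Action
  1  $ S                         int print num else $  expand S → K H else H
  2  $ H else H K                int print num else $  expand K → int print num H
  3  $ H else H H num print int  int print num else $  match int
  4  $ H else H H num print      print num else $      match print
  5  $ H else H H num            num else $            match num
  6  $ H else H H                else $                expand H → epsilon
  7  $ H else H                  else $                expand H → epsilon
  8  $ H else                    else $                match else
  9  $ H                         $                     expand H → epsilon
Accept reached after 9 steps.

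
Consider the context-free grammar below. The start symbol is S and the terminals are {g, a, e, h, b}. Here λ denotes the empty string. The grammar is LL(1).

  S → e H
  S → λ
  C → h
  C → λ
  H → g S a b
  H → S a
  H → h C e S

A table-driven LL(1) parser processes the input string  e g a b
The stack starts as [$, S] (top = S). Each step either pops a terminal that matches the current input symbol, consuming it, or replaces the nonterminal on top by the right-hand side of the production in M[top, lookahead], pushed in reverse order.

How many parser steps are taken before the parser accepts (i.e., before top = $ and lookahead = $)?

7

     Stack      Input      Action
  1  $ S        e g a b $  expand S → e H
  2  $ H e      e g a b $  match e
  3  $ H        g a b $    expand H → g S a b
  4  $ b a S g  g a b $    match g
  5  $ b a S    a b $      expand S → λ
  6  $ b a      a b $      match a
  7  $ b        b $        match b
Accept reached after 7 steps.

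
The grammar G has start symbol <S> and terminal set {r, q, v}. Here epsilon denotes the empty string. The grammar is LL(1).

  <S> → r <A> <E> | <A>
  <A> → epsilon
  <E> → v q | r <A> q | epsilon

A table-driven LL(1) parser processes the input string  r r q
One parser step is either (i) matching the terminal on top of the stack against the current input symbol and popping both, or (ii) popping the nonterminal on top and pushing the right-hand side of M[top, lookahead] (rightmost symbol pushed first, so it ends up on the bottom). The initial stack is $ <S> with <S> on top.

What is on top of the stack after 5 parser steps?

step 1: stack=$ <S>  input=r r q $  — expand <S> → r <A> <E>
step 2: stack=$ <E> <A> r  input=r r q $  — match r
step 3: stack=$ <E> <A>  input=r q $  — expand <A> → epsilon
step 4: stack=$ <E>  input=r q $  — expand <E> → r <A> q
step 5: stack=$ q <A> r  input=r q $  — match r
Stack after step 5: $ q <A> (top = <A>).

<A>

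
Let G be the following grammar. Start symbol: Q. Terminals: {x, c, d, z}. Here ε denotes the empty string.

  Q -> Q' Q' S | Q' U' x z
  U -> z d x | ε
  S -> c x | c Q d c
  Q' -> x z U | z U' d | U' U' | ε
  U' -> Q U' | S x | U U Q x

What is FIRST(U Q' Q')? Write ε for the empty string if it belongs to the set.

FIRST(U): from U->z d x we get {z}; from U->ε we get {ε}. So FIRST(U) = {ε, z}.
FIRST(S): from S->c x we get {c}; from S->c Q d c we get {c}. So FIRST(S) = {c}.
FIRST(Q): from Q->Q' Q' S we get {c, x, z}; from Q->Q' U' x z we get {c, x, z}. So FIRST(Q) = {c, x, z}.
FIRST(U'): from U'->Q U' we get {c, x, z}; from U'->S x we get {c}; from U'->U U Q x we get {c, x, z}. So FIRST(U') = {c, x, z}.
FIRST(Q'): from Q'->x z U we get {x}; from Q'->z U' d we get {z}; from Q'->U' U' we get {c, x, z}; from Q'->ε we get {ε}. So FIRST(Q') = {ε, c, x, z}.
FIRST(U Q' Q'): take FIRST of each symbol in turn, carrying on past any symbol whose FIRST contains ε; result {ε, c, x, z}.

{ε, c, x, z}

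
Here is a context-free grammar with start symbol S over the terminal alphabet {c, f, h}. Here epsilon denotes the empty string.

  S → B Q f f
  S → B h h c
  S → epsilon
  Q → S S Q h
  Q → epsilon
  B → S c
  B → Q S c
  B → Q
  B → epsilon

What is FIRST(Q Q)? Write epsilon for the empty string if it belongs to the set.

{epsilon, c, f, h}

FIRST(S) = {epsilon, c, f, h}  (via B Q f f, B h h c)
FIRST(Q) = {epsilon, c, f, h}  (via S S Q h)
FIRST(B) = {epsilon, c, f, h}  (via S c, Q S c, Q)
FIRST(Q Q): take FIRST of each symbol in turn, carrying on past any symbol whose FIRST contains epsilon; result {epsilon, c, f, h}.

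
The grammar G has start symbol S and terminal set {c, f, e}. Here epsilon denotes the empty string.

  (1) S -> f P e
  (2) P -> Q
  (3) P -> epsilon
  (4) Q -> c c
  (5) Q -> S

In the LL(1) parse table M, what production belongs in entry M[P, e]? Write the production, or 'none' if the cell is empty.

P -> epsilon

FIRST(S) = {f}
FIRST(Q) = {c, f}  (via S)
FIRST(P) = {epsilon, c, f}  (via Q)
FOLLOW(S) includes $ since S is the start symbol.
FOLLOW(P): in S->f P e, P is followed by e with FIRST {e}. Thus FOLLOW(P) = {e}.
For P -> Q: FIRST(Q) = {c, f}, so it goes in M[P, t] for t ∈ {c, f}.
For P -> epsilon: FIRST(epsilon) = {epsilon}, so it goes in M[P, t] for t ∈ {}; since epsilon ∈ FIRST, also for every t ∈ FOLLOW(P) = {e}.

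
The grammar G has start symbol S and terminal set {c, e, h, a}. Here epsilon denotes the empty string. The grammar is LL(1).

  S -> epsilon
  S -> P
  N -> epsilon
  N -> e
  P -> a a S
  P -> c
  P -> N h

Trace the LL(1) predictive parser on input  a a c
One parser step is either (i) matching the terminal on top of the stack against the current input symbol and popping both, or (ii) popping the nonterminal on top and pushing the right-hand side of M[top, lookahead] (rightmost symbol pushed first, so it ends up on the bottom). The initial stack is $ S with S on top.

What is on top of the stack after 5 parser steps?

P

step 1: stack=$ S  input=a a c $  — expand S -> P
step 2: stack=$ P  input=a a c $  — expand P -> a a S
step 3: stack=$ S a a  input=a a c $  — match a
step 4: stack=$ S a  input=a c $  — match a
step 5: stack=$ S  input=c $  — expand S -> P
Stack after step 5: $ P (top = P).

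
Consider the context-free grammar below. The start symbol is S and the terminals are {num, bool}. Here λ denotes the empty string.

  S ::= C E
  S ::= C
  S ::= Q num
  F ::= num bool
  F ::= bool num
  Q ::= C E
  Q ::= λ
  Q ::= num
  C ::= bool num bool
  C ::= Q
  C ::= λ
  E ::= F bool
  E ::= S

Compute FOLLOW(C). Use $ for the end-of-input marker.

FIRST(F): from F::=num bool we get {num}; from F::=bool num we get {bool}. So FIRST(F) = {bool, num}.
FIRST(S): from S::=C E we get {λ, bool, num}; from S::=C we get {λ, bool, num}; from S::=Q num we get {bool, num}. So FIRST(S) = {λ, bool, num}.
FIRST(E): from E::=F bool we get {bool, num}; from E::=S we get {λ, bool, num}. So FIRST(E) = {λ, bool, num}.
FIRST(Q): from Q::=C E we get {λ, bool, num}; from Q::=λ we get {λ}; from Q::=num we get {num}. So FIRST(Q) = {λ, bool, num}.
FIRST(C): from C::=bool num bool we get {bool}; from C::=Q we get {λ, bool, num}; from C::=λ we get {λ}. So FIRST(C) = {λ, bool, num}.
FOLLOW(S) includes $ since S is the start symbol.
FOLLOW(F): in E::=F bool, F is followed by bool with FIRST {bool}. Thus FOLLOW(F) = {bool}.
FOLLOW(S): in E::=S, the suffix after S is empty, so FOLLOW(S) ⊇ FOLLOW(E) = {$, bool, num}. Thus FOLLOW(S) = {$, bool, num}.
FOLLOW(Q): in S::=Q num, Q is followed by num with FIRST {num}; in C::=Q, the suffix after Q is empty, so FOLLOW(Q) ⊇ FOLLOW(C) = {$, bool, num}. Thus FOLLOW(Q) = {$, bool, num}.
FOLLOW(C): in S::=C E, C is followed by E with FIRST {λ, bool, num}; in S::=C E, the suffix after C is nullable, so FOLLOW(C) ⊇ FOLLOW(S) = {$, bool, num}; in S::=C, the suffix after C is empty, so FOLLOW(C) ⊇ FOLLOW(S) = {$, bool, num}; in Q::=C E, C is followed by E with FIRST {λ, bool, num}; in Q::=C E, the suffix after C is nullable, so FOLLOW(C) ⊇ FOLLOW(Q) = {$, bool, num}. Thus FOLLOW(C) = {$, bool, num}.
FOLLOW(E): in S::=C E, the suffix after E is empty, so FOLLOW(E) ⊇ FOLLOW(S) = {$, bool, num}; in Q::=C E, the suffix after E is empty, so FOLLOW(E) ⊇ FOLLOW(Q) = {$, bool, num}. Thus FOLLOW(E) = {$, bool, num}.

{$, bool, num}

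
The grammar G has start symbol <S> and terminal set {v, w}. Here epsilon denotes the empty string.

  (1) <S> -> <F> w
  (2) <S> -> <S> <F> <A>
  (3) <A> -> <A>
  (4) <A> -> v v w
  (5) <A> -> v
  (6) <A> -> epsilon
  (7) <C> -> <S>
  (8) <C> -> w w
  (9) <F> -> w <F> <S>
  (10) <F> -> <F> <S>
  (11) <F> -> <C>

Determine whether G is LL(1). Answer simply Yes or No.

No

FIRST(<S>) = {w}
FIRST(<A>) = {epsilon, v}
FIRST(<C>) = {w}
FIRST(<F>) = {w}
FOLLOW(<S>) = {$, v, w}
FOLLOW(<A>) = {$, v, w}
FOLLOW(<C>) = {$, v, w}
FOLLOW(<F>) = {$, v, w}
Cell M[<A>, $] receives both <A> -> <A> and <A> -> epsilon — the grammar is not LL(1).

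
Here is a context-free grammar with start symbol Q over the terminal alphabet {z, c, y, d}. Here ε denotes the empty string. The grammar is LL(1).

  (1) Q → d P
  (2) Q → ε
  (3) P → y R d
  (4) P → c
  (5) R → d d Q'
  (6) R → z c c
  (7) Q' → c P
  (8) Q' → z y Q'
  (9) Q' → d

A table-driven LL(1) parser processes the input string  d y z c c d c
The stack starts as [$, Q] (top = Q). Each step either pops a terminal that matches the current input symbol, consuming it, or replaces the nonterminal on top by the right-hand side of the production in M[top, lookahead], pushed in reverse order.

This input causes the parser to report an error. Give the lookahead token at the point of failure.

      Stack      Input            Action
   1  $ Q        d y z c c d c $  expand Q → d P
   2  $ P d      d y z c c d c $  match d
   3  $ P        y z c c d c $    expand P → y R d
   4  $ d R y    y z c c d c $    match y
   5  $ d R      z c c d c $      expand R → z c c
   6  $ d c c z  z c c d c $      match z
   7  $ d c c    c c d c $        match c
   8  $ d c      c d c $          match c
   9  $ d        d c $            match d
  10  $          c $              error: stack empty but input remains

c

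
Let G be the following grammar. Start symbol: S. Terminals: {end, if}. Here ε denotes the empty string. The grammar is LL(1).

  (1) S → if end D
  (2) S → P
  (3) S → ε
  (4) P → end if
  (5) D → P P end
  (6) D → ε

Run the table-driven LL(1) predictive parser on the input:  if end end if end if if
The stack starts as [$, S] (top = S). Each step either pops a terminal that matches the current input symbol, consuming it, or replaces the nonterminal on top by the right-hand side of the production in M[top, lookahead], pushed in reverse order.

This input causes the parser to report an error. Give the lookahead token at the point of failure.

      Stack           Input                      Action
   1  $ S             if end end if end if if $  expand S → if end D
   2  $ D end if      if end end if end if if $  match if
   3  $ D end         end end if end if if $     match end
   4  $ D             end if end if if $         expand D → P P end
   5  $ end P P       end if end if if $         expand P → end if
   6  $ end P if end  end if end if if $         match end
   7  $ end P if      if end if if $             match if
   8  $ end P         end if if $                expand P → end if
   9  $ end if end    end if if $                match end
  10  $ end if        if if $                    match if
  11  $ end           if $                       error: top is terminal end but lookahead is if

if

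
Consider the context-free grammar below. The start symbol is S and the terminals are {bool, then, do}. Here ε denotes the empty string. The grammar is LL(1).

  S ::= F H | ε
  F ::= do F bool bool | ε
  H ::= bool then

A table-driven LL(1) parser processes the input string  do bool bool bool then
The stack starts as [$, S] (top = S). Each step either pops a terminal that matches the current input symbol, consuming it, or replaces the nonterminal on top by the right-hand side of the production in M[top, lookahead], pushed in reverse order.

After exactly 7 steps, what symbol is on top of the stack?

bool

step 1: stack=$ S  input=do bool bool bool then $  — expand S ::= F H
step 2: stack=$ H F  input=do bool bool bool then $  — expand F ::= do F bool bool
step 3: stack=$ H bool bool F do  input=do bool bool bool then $  — match do
step 4: stack=$ H bool bool F  input=bool bool bool then $  — expand F ::= ε
step 5: stack=$ H bool bool  input=bool bool bool then $  — match bool
step 6: stack=$ H bool  input=bool bool then $  — match bool
step 7: stack=$ H  input=bool then $  — expand H ::= bool then
Stack after step 7: $ then bool (top = bool).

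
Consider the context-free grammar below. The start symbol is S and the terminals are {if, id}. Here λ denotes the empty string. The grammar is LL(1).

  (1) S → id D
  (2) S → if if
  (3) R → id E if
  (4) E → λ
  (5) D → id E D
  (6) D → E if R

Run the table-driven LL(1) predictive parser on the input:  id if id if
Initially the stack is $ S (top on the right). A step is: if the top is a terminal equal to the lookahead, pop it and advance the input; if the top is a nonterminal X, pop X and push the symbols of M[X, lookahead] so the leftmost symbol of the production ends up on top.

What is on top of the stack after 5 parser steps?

     Stack     Input          Action
  1  $ S       id if id if $  expand S → id D
  2  $ D id    id if id if $  match id
  3  $ D       if id if $     expand D → E if R
  4  $ R if E  if id if $     expand E → λ
  5  $ R if    if id if $     match if
Stack after step 5: $ R (top = R).

R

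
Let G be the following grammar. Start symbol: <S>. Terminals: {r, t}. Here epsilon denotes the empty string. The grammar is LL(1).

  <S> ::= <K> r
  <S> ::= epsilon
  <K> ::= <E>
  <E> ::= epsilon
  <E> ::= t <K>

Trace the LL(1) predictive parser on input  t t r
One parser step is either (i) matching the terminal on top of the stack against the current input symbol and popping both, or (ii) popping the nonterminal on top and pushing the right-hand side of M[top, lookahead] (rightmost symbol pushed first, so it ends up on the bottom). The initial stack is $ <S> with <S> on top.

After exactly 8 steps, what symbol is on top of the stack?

<E>

     Stack      Input    Action
  1  $ <S>      t t r $  expand <S> ::= <K> r
  2  $ r <K>    t t r $  expand <K> ::= <E>
  3  $ r <E>    t t r $  expand <E> ::= t <K>
  4  $ r <K> t  t t r $  match t
  5  $ r <K>    t r $    expand <K> ::= <E>
  6  $ r <E>    t r $    expand <E> ::= t <K>
  7  $ r <K> t  t r $    match t
  8  $ r <K>    r $      expand <K> ::= <E>
Stack after step 8: $ r <E> (top = <E>).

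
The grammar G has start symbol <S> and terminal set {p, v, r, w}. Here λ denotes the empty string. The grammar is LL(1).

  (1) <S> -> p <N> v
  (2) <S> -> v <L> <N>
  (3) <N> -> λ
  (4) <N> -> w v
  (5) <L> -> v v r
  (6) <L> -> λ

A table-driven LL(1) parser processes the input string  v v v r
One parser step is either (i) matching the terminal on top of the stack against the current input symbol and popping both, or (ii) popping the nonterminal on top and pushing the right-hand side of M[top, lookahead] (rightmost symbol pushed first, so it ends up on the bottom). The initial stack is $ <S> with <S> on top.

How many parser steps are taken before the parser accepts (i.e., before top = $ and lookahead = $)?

step 1: stack=$ <S>  input=v v v r $  — expand <S> -> v <L> <N>
step 2: stack=$ <N> <L> v  input=v v v r $  — match v
step 3: stack=$ <N> <L>  input=v v r $  — expand <L> -> v v r
step 4: stack=$ <N> r v v  input=v v r $  — match v
step 5: stack=$ <N> r v  input=v r $  — match v
step 6: stack=$ <N> r  input=r $  — match r
step 7: stack=$ <N>  input=$  — expand <N> -> λ
Accept reached after 7 steps.

7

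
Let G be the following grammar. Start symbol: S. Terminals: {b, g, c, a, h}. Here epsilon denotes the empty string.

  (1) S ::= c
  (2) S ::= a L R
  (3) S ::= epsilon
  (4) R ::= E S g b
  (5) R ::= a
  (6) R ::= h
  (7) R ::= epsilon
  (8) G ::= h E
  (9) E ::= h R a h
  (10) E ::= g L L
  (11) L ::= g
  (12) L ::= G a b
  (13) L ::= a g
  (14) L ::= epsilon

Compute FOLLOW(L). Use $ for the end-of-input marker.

{$, a, c, g, h}

FIRST(S) = {epsilon, a, c}
FIRST(G) = {h}
FIRST(E) = {g, h}
FIRST(R) = {epsilon, a, g, h}  (via E S g b)
FIRST(L) = {epsilon, a, g, h}  (via G a b)
FOLLOW(S) includes $ since S is the start symbol.
FOLLOW(S): in R::=E S g b, S is followed by g b with FIRST {g}. Thus FOLLOW(S) = {$, g}.
FOLLOW(R): in S::=a L R, the suffix after R is empty, so FOLLOW(R) ⊇ FOLLOW(S) = {$, g}; in E::=h R a h, R is followed by a h with FIRST {a}. Thus FOLLOW(R) = {$, a, g}.
FOLLOW(G): in L::=G a b, G is followed by a b with FIRST {a}. Thus FOLLOW(G) = {a}.
FOLLOW(E): in R::=E S g b, E is followed by S g b with FIRST {a, c, g}; in G::=h E, the suffix after E is empty, so FOLLOW(E) ⊇ FOLLOW(G) = {a}. Thus FOLLOW(E) = {a, c, g}.
FOLLOW(L): in S::=a L R, L is followed by R with FIRST {epsilon, a, g, h}; in S::=a L R, the suffix after L is nullable, so FOLLOW(L) ⊇ FOLLOW(S) = {$, g}; in E::=g L L (occurrence 1), L is followed by L with FIRST {epsilon, a, g, h}; in E::=g L L (occurrence 1), the suffix after L is nullable, so FOLLOW(L) ⊇ FOLLOW(E) = {a, c, g}; in E::=g L L (occurrence 2), the suffix after L is empty, so FOLLOW(L) ⊇ FOLLOW(E) = {a, c, g}. Thus FOLLOW(L) = {$, a, c, g, h}.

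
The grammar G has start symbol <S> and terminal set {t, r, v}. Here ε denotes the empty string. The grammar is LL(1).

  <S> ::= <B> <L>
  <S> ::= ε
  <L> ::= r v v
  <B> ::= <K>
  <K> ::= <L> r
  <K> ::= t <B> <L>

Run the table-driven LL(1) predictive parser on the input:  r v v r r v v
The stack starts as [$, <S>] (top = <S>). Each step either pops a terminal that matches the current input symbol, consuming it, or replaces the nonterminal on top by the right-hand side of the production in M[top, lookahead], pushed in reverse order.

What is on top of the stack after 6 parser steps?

v

step 1: stack=$ <S>  input=r v v r r v v $  — expand <S> ::= <B> <L>
step 2: stack=$ <L> <B>  input=r v v r r v v $  — expand <B> ::= <K>
step 3: stack=$ <L> <K>  input=r v v r r v v $  — expand <K> ::= <L> r
step 4: stack=$ <L> r <L>  input=r v v r r v v $  — expand <L> ::= r v v
step 5: stack=$ <L> r v v r  input=r v v r r v v $  — match r
step 6: stack=$ <L> r v v  input=v v r r v v $  — match v
Stack after step 6: $ <L> r v (top = v).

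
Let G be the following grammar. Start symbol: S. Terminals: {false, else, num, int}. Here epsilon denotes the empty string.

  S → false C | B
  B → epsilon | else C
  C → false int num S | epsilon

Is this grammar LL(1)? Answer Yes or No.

FIRST(S) = {epsilon, else, false}
FIRST(B) = {epsilon, else}
FIRST(C) = {epsilon, false}
FOLLOW(S) = {$}
FOLLOW(B) = {$}
FOLLOW(C) = {$}
Each cell of M receives at most one production.

Yes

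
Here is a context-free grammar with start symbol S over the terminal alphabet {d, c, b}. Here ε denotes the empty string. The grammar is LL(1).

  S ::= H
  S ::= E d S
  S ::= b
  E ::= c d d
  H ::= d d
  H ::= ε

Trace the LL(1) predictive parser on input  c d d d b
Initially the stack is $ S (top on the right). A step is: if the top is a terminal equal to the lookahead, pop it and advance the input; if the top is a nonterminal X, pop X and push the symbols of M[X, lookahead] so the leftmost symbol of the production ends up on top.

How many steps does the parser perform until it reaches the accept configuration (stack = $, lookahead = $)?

     Stack        Input        Action
  1  $ S          c d d d b $  expand S ::= E d S
  2  $ S d E      c d d d b $  expand E ::= c d d
  3  $ S d d d c  c d d d b $  match c
  4  $ S d d d    d d d b $    match d
  5  $ S d d      d d b $      match d
  6  $ S d        d b $        match d
  7  $ S          b $          expand S ::= b
  8  $ b          b $          match b
Accept reached after 8 steps.

8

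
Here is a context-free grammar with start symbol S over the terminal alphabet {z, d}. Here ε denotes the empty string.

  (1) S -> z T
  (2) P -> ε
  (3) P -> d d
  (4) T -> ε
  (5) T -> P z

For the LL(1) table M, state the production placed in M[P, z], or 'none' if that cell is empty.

FIRST(S) = {z}
FIRST(P) = {ε, d}
FIRST(T) = {ε, d, z}  (via P z)
FOLLOW(S) includes $ since S is the start symbol.
FOLLOW(P): in T->P z, P is followed by z with FIRST {z}. Thus FOLLOW(P) = {z}.
For P -> ε: FIRST(ε) = {ε}, so it goes in M[P, t] for t ∈ {}; since ε ∈ FIRST, also for every t ∈ FOLLOW(P) = {z}.
For P -> d d: FIRST(d d) = {d}, so it goes in M[P, t] for t ∈ {d}.

P -> ε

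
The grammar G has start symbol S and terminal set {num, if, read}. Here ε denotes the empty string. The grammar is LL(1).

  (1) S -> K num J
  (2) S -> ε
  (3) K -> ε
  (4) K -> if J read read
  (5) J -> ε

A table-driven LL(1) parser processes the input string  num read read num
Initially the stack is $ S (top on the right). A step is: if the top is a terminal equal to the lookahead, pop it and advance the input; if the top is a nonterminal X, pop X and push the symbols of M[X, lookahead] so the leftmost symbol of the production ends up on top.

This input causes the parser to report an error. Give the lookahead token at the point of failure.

read

     Stack      Input                Action
  1  $ S        num read read num $  expand S -> K num J
  2  $ J num K  num read read num $  expand K -> ε
  3  $ J num    num read read num $  match num
  4  $ J        read read num $      expand J -> ε
  5  $          read read num $      error: stack empty but input remains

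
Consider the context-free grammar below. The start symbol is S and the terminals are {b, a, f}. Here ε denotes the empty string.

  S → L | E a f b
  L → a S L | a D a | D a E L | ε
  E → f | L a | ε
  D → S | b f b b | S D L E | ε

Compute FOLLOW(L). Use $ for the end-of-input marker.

FIRST(S) = {ε, a, b, f}  (via L, E a f b)
FIRST(L) = {ε, a, b, f}  (via D a E L)
FIRST(E) = {ε, a, b, f}  (via L a)
FIRST(D) = {ε, a, b, f}  (via S, S D L E)
FOLLOW(S) includes $ since S is the start symbol.
FOLLOW(D): in L→a D a, D is followed by a with FIRST {a}; in L→D a E L, D is followed by a E L with FIRST {a}; in D→S D L E, D is followed by L E with FIRST {ε, a, b, f}; in D→S D L E, the suffix after D is nullable (adds nothing new). Thus FOLLOW(D) = {a, b, f}.
FOLLOW(S): in L→a S L, S is followed by L with FIRST {ε, a, b, f}; in L→a S L, the suffix after S is nullable, so FOLLOW(S) ⊇ FOLLOW(L) = {$, a, b, f}; in D→S, the suffix after S is empty, so FOLLOW(S) ⊇ FOLLOW(D) = {a, b, f}; in D→S D L E, S is followed by D L E with FIRST {ε, a, b, f}; in D→S D L E, the suffix after S is nullable, so FOLLOW(S) ⊇ FOLLOW(D) = {a, b, f}. Thus FOLLOW(S) = {$, a, b, f}.
FOLLOW(L): in S→L, the suffix after L is empty, so FOLLOW(L) ⊇ FOLLOW(S) = {$, a, b, f}; in L→a S L, the suffix after L is empty (adds nothing new); in L→D a E L, the suffix after L is empty (adds nothing new); in E→L a, L is followed by a with FIRST {a}; in D→S D L E, L is followed by E with FIRST {ε, a, b, f}; in D→S D L E, the suffix after L is nullable, so FOLLOW(L) ⊇ FOLLOW(D) = {a, b, f}. Thus FOLLOW(L) = {$, a, b, f}.
FOLLOW(E): in S→E a f b, E is followed by a f b with FIRST {a}; in L→D a E L, E is followed by L with FIRST {ε, a, b, f}; in L→D a E L, the suffix after E is nullable, so FOLLOW(E) ⊇ FOLLOW(L) = {$, a, b, f}; in D→S D L E, the suffix after E is empty, so FOLLOW(E) ⊇ FOLLOW(D) = {a, b, f}. Thus FOLLOW(E) = {$, a, b, f}.

{$, a, b, f}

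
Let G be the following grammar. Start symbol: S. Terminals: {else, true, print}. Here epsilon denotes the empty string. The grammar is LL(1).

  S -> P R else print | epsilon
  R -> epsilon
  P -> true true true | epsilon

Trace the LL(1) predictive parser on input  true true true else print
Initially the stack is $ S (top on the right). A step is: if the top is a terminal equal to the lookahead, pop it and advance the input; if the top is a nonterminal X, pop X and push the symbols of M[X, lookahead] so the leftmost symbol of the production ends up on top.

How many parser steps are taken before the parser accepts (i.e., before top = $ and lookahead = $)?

step 1: stack=$ S  input=true true true else print $  — expand S -> P R else print
step 2: stack=$ print else R P  input=true true true else print $  — expand P -> true true true
step 3: stack=$ print else R true true true  input=true true true else print $  — match true
step 4: stack=$ print else R true true  input=true true else print $  — match true
step 5: stack=$ print else R true  input=true else print $  — match true
step 6: stack=$ print else R  input=else print $  — expand R -> epsilon
step 7: stack=$ print else  input=else print $  — match else
step 8: stack=$ print  input=print $  — match print
Accept reached after 8 steps.

8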